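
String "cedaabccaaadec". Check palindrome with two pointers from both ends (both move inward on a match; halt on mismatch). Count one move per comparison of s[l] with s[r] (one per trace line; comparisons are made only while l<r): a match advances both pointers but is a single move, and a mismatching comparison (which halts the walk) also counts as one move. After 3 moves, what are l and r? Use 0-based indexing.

l=3, r=10

[0,13] 'c'=='c' → l++,r--
[1,12] 'e'=='e' → l++,r--
[2,11] 'd'=='d' → l++,r--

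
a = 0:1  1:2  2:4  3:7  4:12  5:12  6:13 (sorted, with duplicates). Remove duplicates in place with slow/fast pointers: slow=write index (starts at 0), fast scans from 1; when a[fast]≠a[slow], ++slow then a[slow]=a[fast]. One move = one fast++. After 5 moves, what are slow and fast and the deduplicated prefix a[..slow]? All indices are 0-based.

(s=0,f=1) a[fast]=2≠a[slow]=1 write a[1]=2 → slow++,fast++
(s=1,f=2) a[fast]=4≠a[slow]=2 write a[2]=4 → slow++,fast++
(s=2,f=3) a[fast]=7≠a[slow]=4 write a[3]=7 → slow++,fast++
(s=3,f=4) a[fast]=12≠a[slow]=7 write a[4]=12 → slow++,fast++
(s=4,f=5) a[fast]=12=a[slow] dup → fast++

slow=4, fast=6, prefix=[1, 2, 4, 7, 12]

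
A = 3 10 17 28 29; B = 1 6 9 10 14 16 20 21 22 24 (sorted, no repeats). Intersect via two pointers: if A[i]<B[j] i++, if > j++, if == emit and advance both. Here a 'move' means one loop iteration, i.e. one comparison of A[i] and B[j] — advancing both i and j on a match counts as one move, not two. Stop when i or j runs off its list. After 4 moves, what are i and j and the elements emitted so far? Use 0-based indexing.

i=0 j=0: 3>1, j++
i=0 j=1: 3<6, i++
i=1 j=1: 10>6, j++
i=1 j=2: 10>9, j++

i=1, j=3, emitted=[]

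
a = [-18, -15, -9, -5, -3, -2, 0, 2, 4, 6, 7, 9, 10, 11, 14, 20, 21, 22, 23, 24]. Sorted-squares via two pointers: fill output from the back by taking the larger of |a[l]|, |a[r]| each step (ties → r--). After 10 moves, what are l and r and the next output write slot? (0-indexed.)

l=0 r=19: |-18|<=|24| out[19]=576, r--
l=0 r=18: |-18|<=|23| out[18]=529, r--
l=0 r=17: |-18|<=|22| out[17]=484, r--
l=0 r=16: |-18|<=|21| out[16]=441, r--
l=0 r=15: |-18|<=|20| out[15]=400, r--
l=0 r=14: |-18|>|14| out[14]=324, l++
l=1 r=14: |-15|>|14| out[13]=225, l++
l=2 r=14: |-9|<=|14| out[12]=196, r--
l=2 r=13: |-9|<=|11| out[11]=121, r--
l=2 r=12: |-9|<=|10| out[10]=100, r--

l=2, r=11, next write slot=9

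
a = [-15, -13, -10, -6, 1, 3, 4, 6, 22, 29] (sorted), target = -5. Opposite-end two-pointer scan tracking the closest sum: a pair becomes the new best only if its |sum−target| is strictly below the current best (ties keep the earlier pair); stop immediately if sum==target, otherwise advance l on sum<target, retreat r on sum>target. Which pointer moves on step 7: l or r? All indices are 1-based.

r

[1,10] -15+29=14 d=19 * → r--
[1,9] -15+22=7 d=12 * → r--
[1,8] -15+6=-9 d=4 * → l++
[2,8] -13+6=-7 d=2 * → l++
[3,8] -10+6=-4 d=1 * → r--
[3,7] -10+4=-6 d=1 → l++
[4,7] -6+4=-2 d=3 → r--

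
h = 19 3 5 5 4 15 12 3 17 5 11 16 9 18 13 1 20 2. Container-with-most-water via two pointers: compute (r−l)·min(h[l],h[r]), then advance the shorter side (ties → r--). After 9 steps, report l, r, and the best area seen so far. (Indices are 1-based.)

l=9, r=17, best area=304

l=1 r=18: min(19,2)*17=34 best=34 *, r--
l=1 r=17: min(19,20)*16=304 best=304 *, l++
l=2 r=17: min(3,20)*15=45 best=304, l++
l=3 r=17: min(5,20)*14=70 best=304, l++
l=4 r=17: min(5,20)*13=65 best=304, l++
l=5 r=17: min(4,20)*12=48 best=304, l++
l=6 r=17: min(15,20)*11=165 best=304, l++
l=7 r=17: min(12,20)*10=120 best=304, l++
l=8 r=17: min(3,20)*9=27 best=304, l++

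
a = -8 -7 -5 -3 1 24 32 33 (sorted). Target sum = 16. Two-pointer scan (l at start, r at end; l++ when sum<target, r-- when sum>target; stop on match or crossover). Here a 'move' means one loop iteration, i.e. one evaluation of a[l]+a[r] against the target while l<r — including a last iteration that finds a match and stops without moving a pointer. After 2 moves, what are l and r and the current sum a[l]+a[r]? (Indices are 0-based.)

l=0 r=7: -8+33=25 >16, r--
l=0 r=6: -8+32=24 >16, r--

l=0, r=5, sum=16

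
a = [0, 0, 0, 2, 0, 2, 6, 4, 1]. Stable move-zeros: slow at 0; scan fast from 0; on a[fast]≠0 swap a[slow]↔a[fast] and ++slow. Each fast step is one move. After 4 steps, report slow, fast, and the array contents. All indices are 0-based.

slow=0 fast=0: a[fast]=0, fast++
slow=0 fast=1: a[fast]=0, fast++
slow=0 fast=2: a[fast]=0, fast++
slow=0 fast=3: a[fast]=2≠0 swap→a[0]=2, slow++,fast++

slow=1, fast=4, a=[2, 0, 0, 0, 0, 2, 6, 4, 1]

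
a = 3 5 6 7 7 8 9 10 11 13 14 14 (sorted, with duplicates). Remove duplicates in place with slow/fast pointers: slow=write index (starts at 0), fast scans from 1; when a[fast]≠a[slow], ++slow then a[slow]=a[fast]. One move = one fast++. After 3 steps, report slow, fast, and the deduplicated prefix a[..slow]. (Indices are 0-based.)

slow=3, fast=4, prefix=[3, 5, 6, 7]

(s=0,f=1) a[fast]=5≠a[slow]=3 write a[1]=5 → slow++,fast++
(s=1,f=2) a[fast]=6≠a[slow]=5 write a[2]=6 → slow++,fast++
(s=2,f=3) a[fast]=7≠a[slow]=6 write a[3]=7 → slow++,fast++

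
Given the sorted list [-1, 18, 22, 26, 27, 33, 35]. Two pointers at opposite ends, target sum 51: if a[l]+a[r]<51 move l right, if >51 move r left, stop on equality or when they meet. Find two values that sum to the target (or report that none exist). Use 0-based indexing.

(18, 33)

l=0 r=6: -1+35=34 <51, l++
l=1 r=6: 18+35=53 >51, r--
l=1 r=5: 18+33=51, found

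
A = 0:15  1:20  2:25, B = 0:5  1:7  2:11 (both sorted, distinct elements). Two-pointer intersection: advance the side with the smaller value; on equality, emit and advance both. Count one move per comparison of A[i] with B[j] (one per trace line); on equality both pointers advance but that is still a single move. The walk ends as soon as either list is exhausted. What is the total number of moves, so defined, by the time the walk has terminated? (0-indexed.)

i=0 j=0: 15>5, j++
i=0 j=1: 15>7, j++
i=0 j=2: 15>11, j++

3 moves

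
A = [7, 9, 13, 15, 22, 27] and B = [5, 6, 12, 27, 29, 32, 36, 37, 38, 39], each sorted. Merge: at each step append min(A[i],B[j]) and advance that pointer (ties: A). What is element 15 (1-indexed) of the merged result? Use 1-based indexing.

[i=1,j=1] A[i]=7>B[j]=5 take 5 → j++
[i=1,j=2] A[i]=7>B[j]=6 take 6 → j++
[i=1,j=3] A[i]=7<=B[j]=12 take 7 → i++
[i=2,j=3] A[i]=9<=B[j]=12 take 9 → i++
[i=3,j=3] A[i]=13>B[j]=12 take 12 → j++
[i=3,j=4] A[i]=13<=B[j]=27 take 13 → i++
[i=4,j=4] A[i]=15<=B[j]=27 take 15 → i++
[i=5,j=4] A[i]=22<=B[j]=27 take 22 → i++
[i=6,j=4] A[i]=27<=B[j]=27 take 27 → i++
[i=7,j=4] A done, take B[j]=27 → j++
[i=7,j=5] A done, take B[j]=29 → j++
[i=7,j=6] A done, take B[j]=32 → j++
[i=7,j=7] A done, take B[j]=36 → j++
[i=7,j=8] A done, take B[j]=37 → j++
[i=7,j=9] A done, take B[j]=38 → j++
[i=7,j=10] A done, take B[j]=39 → j++

merged[15] = 38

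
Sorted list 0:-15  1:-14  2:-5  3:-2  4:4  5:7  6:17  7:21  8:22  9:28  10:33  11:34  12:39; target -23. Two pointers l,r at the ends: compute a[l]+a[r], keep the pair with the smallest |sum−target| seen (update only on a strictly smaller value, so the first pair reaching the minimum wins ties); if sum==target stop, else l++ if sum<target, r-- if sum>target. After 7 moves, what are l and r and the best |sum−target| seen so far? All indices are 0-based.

l=0, r=5, best |Δ|=25

[0,12] -15+39=24 d=47 * → r--
[0,11] -15+34=19 d=42 * → r--
[0,10] -15+33=18 d=41 * → r--
[0,9] -15+28=13 d=36 * → r--
[0,8] -15+22=7 d=30 * → r--
[0,7] -15+21=6 d=29 * → r--
[0,6] -15+17=2 d=25 * → r--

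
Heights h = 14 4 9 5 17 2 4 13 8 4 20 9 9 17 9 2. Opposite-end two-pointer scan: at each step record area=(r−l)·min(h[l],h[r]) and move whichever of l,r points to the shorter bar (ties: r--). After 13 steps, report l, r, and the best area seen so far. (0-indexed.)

[0,15] min(14,2)*15=30 best=30 * → r--
[0,14] min(14,9)*14=126 best=126 * → r--
[0,13] min(14,17)*13=182 best=182 * → l++
[1,13] min(4,17)*12=48 best=182 → l++
[2,13] min(9,17)*11=99 best=182 → l++
[3,13] min(5,17)*10=50 best=182 → l++
[4,13] min(17,17)*9=153 best=182 → r--
[4,12] min(17,9)*8=72 best=182 → r--
[4,11] min(17,9)*7=63 best=182 → r--
[4,10] min(17,20)*6=102 best=182 → l++
[5,10] min(2,20)*5=10 best=182 → l++
[6,10] min(4,20)*4=16 best=182 → l++
[7,10] min(13,20)*3=39 best=182 → l++

l=8, r=10, best area=182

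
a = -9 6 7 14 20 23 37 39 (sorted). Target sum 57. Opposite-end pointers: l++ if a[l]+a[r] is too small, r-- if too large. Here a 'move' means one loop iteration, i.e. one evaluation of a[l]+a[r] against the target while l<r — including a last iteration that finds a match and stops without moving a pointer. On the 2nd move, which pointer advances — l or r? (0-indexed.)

l

[0,7] -9+39=30 <57 → l++
[1,7] 6+39=45 <57 → l++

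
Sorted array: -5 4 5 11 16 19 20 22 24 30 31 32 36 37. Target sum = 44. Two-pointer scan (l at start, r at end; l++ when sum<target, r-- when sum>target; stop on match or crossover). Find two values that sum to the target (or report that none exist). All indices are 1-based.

l=1 r=14: -5+37=32 <44, l++
l=2 r=14: 4+37=41 <44, l++
l=3 r=14: 5+37=42 <44, l++
l=4 r=14: 11+37=48 >44, r--
l=4 r=13: 11+36=47 >44, r--
l=4 r=12: 11+32=43 <44, l++
l=5 r=12: 16+32=48 >44, r--
l=5 r=11: 16+31=47 >44, r--
l=5 r=10: 16+30=46 >44, r--
l=5 r=9: 16+24=40 <44, l++
l=6 r=9: 19+24=43 <44, l++
l=7 r=9: 20+24=44, found

(20, 24)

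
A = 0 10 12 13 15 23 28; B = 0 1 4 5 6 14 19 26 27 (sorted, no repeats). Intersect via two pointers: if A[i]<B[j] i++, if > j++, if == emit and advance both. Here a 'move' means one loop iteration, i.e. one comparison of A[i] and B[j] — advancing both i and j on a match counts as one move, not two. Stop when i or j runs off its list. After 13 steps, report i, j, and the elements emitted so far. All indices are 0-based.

i=6, j=8, emitted=[0]

i=0 j=0: 0==0 emit, i++,j++
i=1 j=1: 10>1, j++
i=1 j=2: 10>4, j++
i=1 j=3: 10>5, j++
i=1 j=4: 10>6, j++
i=1 j=5: 10<14, i++
i=2 j=5: 12<14, i++
i=3 j=5: 13<14, i++
i=4 j=5: 15>14, j++
i=4 j=6: 15<19, i++
i=5 j=6: 23>19, j++
i=5 j=7: 23<26, i++
i=6 j=7: 28>26, j++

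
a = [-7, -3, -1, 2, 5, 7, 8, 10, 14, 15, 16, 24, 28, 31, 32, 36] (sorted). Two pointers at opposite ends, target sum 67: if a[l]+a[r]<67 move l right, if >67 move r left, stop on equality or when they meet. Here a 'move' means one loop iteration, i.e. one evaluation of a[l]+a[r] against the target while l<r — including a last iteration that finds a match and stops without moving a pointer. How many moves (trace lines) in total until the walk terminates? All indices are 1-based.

14 moves

l=1 r=16: -7+36=29 <67, l++
l=2 r=16: -3+36=33 <67, l++
l=3 r=16: -1+36=35 <67, l++
l=4 r=16: 2+36=38 <67, l++
l=5 r=16: 5+36=41 <67, l++
l=6 r=16: 7+36=43 <67, l++
l=7 r=16: 8+36=44 <67, l++
l=8 r=16: 10+36=46 <67, l++
l=9 r=16: 14+36=50 <67, l++
l=10 r=16: 15+36=51 <67, l++
l=11 r=16: 16+36=52 <67, l++
l=12 r=16: 24+36=60 <67, l++
l=13 r=16: 28+36=64 <67, l++
l=14 r=16: 31+36=67, found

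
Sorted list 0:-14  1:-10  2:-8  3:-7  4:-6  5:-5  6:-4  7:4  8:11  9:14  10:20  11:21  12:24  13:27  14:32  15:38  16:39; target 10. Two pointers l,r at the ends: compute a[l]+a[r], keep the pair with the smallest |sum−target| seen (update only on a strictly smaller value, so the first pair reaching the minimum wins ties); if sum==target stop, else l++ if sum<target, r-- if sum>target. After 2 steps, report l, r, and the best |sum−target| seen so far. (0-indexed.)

l=0 r=16: -14+39=25 d=15 *, r--
l=0 r=15: -14+38=24 d=14 *, r--

l=0, r=14, best |Δ|=14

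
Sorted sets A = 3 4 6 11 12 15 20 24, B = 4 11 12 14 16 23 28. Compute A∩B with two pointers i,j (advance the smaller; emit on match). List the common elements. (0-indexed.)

[i=0,j=0] 3<4 → i++
[i=1,j=0] 4==4 emit → i++,j++
[i=2,j=1] 6<11 → i++
[i=3,j=1] 11==11 emit → i++,j++
[i=4,j=2] 12==12 emit → i++,j++
[i=5,j=3] 15>14 → j++
[i=5,j=4] 15<16 → i++
[i=6,j=4] 20>16 → j++
[i=6,j=5] 20<23 → i++
[i=7,j=5] 24>23 → j++
[i=7,j=6] 24<28 → i++

intersection = [4, 11, 12]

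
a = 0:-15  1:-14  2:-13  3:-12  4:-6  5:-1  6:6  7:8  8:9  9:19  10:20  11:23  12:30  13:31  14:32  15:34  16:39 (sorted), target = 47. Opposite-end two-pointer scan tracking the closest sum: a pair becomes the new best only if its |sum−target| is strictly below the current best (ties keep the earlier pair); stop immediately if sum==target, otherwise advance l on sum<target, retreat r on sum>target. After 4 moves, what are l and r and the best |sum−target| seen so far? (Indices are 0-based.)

l=4, r=16, best |Δ|=20

l=0 r=16: -15+39=24 d=23 *, l++
l=1 r=16: -14+39=25 d=22 *, l++
l=2 r=16: -13+39=26 d=21 *, l++
l=3 r=16: -12+39=27 d=20 *, l++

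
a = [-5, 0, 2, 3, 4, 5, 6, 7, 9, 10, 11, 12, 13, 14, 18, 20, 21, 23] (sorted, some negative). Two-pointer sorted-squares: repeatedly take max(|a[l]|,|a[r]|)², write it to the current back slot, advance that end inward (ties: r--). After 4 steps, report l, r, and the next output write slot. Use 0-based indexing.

[0,17] |-5|<=|23| out[17]=529 → r--
[0,16] |-5|<=|21| out[16]=441 → r--
[0,15] |-5|<=|20| out[15]=400 → r--
[0,14] |-5|<=|18| out[14]=324 → r--

l=0, r=13, next write slot=13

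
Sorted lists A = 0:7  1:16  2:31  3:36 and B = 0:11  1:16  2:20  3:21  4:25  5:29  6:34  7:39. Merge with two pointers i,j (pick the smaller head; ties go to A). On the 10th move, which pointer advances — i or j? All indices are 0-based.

j

i=0 j=0: A[i]=7<=B[j]=11 take 7, i++
i=1 j=0: A[i]=16>B[j]=11 take 11, j++
i=1 j=1: A[i]=16<=B[j]=16 take 16, i++
i=2 j=1: A[i]=31>B[j]=16 take 16, j++
i=2 j=2: A[i]=31>B[j]=20 take 20, j++
i=2 j=3: A[i]=31>B[j]=21 take 21, j++
i=2 j=4: A[i]=31>B[j]=25 take 25, j++
i=2 j=5: A[i]=31>B[j]=29 take 29, j++
i=2 j=6: A[i]=31<=B[j]=34 take 31, i++
i=3 j=6: A[i]=36>B[j]=34 take 34, j++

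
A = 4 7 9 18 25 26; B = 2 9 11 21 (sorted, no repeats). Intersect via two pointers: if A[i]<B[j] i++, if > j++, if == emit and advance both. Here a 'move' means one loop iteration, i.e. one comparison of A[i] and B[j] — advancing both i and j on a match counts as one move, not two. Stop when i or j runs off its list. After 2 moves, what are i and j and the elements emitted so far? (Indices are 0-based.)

[i=0,j=0] 4>2 → j++
[i=0,j=1] 4<9 → i++

i=1, j=1, emitted=[]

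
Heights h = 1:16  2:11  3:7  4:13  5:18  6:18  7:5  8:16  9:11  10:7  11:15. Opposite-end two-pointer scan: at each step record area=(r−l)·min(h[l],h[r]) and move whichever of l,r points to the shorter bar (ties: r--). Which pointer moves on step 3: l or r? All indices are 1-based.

l=1 r=11: min(16,15)*10=150 best=150 *, r--
l=1 r=10: min(16,7)*9=63 best=150, r--
l=1 r=9: min(16,11)*8=88 best=150, r--

r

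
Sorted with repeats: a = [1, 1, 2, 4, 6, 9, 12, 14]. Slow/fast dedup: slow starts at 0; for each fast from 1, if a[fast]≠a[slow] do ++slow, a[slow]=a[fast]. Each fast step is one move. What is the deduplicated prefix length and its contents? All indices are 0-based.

length 7; prefix = [1, 2, 4, 6, 9, 12, 14]

slow=0 fast=1: a[fast]=1=a[slow] dup, fast++
slow=0 fast=2: a[fast]=2≠a[slow]=1 write a[1]=2, slow++,fast++
slow=1 fast=3: a[fast]=4≠a[slow]=2 write a[2]=4, slow++,fast++
slow=2 fast=4: a[fast]=6≠a[slow]=4 write a[3]=6, slow++,fast++
slow=3 fast=5: a[fast]=9≠a[slow]=6 write a[4]=9, slow++,fast++
slow=4 fast=6: a[fast]=12≠a[slow]=9 write a[5]=12, slow++,fast++
slow=5 fast=7: a[fast]=14≠a[slow]=12 write a[6]=14, slow++,fast++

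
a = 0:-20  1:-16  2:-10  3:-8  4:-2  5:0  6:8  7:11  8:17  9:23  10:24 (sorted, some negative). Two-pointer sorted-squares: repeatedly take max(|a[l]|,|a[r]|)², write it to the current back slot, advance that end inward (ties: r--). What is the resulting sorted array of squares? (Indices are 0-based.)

[0,10] |-20|<=|24| out[10]=576 → r--
[0,9] |-20|<=|23| out[9]=529 → r--
[0,8] |-20|>|17| out[8]=400 → l++
[1,8] |-16|<=|17| out[7]=289 → r--
[1,7] |-16|>|11| out[6]=256 → l++
[2,7] |-10|<=|11| out[5]=121 → r--
[2,6] |-10|>|8| out[4]=100 → l++
[3,6] |-8|<=|8| out[3]=64 → r--
[3,5] |-8|>|0| out[2]=64 → l++
[4,5] |-2|>|0| out[1]=4 → l++
[5,5] |0|<=|0| out[0]=0 → r--

[0, 4, 64, 64, 100, 121, 256, 289, 400, 529, 576]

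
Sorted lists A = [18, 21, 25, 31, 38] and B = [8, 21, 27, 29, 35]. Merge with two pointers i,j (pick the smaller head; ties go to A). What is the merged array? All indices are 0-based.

[8, 18, 21, 21, 25, 27, 29, 31, 35, 38]

i=0 j=0: A[i]=18>B[j]=8 take 8, j++
i=0 j=1: A[i]=18<=B[j]=21 take 18, i++
i=1 j=1: A[i]=21<=B[j]=21 take 21, i++
i=2 j=1: A[i]=25>B[j]=21 take 21, j++
i=2 j=2: A[i]=25<=B[j]=27 take 25, i++
i=3 j=2: A[i]=31>B[j]=27 take 27, j++
i=3 j=3: A[i]=31>B[j]=29 take 29, j++
i=3 j=4: A[i]=31<=B[j]=35 take 31, i++
i=4 j=4: A[i]=38>B[j]=35 take 35, j++
i=4 j=5: B done, take A[i]=38, i++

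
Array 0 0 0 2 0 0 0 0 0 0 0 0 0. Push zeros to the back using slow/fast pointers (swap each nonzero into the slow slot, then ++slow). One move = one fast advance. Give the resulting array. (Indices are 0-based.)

slow=0 fast=0: a[fast]=0, fast++
slow=0 fast=1: a[fast]=0, fast++
slow=0 fast=2: a[fast]=0, fast++
slow=0 fast=3: a[fast]=2≠0 swap→a[0]=2, slow++,fast++
slow=1 fast=4: a[fast]=0, fast++
slow=1 fast=5: a[fast]=0, fast++
slow=1 fast=6: a[fast]=0, fast++
slow=1 fast=7: a[fast]=0, fast++
slow=1 fast=8: a[fast]=0, fast++
slow=1 fast=9: a[fast]=0, fast++
slow=1 fast=10: a[fast]=0, fast++
slow=1 fast=11: a[fast]=0, fast++
slow=1 fast=12: a[fast]=0, fast++

[2, 0, 0, 0, 0, 0, 0, 0, 0, 0, 0, 0, 0]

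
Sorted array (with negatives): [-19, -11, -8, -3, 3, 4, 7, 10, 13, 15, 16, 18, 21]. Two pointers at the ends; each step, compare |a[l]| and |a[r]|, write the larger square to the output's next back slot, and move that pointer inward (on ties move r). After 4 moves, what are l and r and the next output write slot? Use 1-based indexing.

l=2, r=10, next write slot=9

[1,13] |-19|<=|21| out[13]=441 → r--
[1,12] |-19|>|18| out[12]=361 → l++
[2,12] |-11|<=|18| out[11]=324 → r--
[2,11] |-11|<=|16| out[10]=256 → r--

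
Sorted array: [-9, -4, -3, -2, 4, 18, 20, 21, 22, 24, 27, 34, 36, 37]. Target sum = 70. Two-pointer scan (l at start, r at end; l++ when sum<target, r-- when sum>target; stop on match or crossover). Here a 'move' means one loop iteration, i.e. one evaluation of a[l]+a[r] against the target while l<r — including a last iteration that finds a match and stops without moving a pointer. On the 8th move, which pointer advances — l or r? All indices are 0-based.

l

l=0 r=13: -9+37=28 <70, l++
l=1 r=13: -4+37=33 <70, l++
l=2 r=13: -3+37=34 <70, l++
l=3 r=13: -2+37=35 <70, l++
l=4 r=13: 4+37=41 <70, l++
l=5 r=13: 18+37=55 <70, l++
l=6 r=13: 20+37=57 <70, l++
l=7 r=13: 21+37=58 <70, l++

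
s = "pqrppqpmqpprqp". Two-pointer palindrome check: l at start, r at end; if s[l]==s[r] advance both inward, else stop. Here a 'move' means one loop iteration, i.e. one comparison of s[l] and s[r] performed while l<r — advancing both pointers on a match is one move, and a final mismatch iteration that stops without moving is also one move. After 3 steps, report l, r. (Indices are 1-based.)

l=1 r=14: 'p'=='p', l++,r--
l=2 r=13: 'q'=='q', l++,r--
l=3 r=12: 'r'=='r', l++,r--

l=4, r=11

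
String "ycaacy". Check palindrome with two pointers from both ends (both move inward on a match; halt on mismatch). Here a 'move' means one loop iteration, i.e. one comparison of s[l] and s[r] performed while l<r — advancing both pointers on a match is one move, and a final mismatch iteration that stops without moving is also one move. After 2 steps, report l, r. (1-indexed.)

[1,6] 'y'=='y' → l++,r--
[2,5] 'c'=='c' → l++,r--

l=3, r=4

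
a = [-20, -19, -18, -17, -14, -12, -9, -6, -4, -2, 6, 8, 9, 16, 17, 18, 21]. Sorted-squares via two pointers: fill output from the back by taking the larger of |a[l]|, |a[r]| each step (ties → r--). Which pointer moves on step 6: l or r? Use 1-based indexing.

r

[1,17] |-20|<=|21| out[17]=441 → r--
[1,16] |-20|>|18| out[16]=400 → l++
[2,16] |-19|>|18| out[15]=361 → l++
[3,16] |-18|<=|18| out[14]=324 → r--
[3,15] |-18|>|17| out[13]=324 → l++
[4,15] |-17|<=|17| out[12]=289 → r--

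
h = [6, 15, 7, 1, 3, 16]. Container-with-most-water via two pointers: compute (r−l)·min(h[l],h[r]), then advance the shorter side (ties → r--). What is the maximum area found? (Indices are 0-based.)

max area = 60

[0,5] min(6,16)*5=30 best=30 * → l++
[1,5] min(15,16)*4=60 best=60 * → l++
[2,5] min(7,16)*3=21 best=60 → l++
[3,5] min(1,16)*2=2 best=60 → l++
[4,5] min(3,16)*1=3 best=60 → l++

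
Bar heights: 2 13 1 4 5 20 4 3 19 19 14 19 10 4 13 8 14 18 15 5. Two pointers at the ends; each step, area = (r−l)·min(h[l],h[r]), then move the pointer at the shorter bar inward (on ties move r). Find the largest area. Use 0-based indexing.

max area = 221

l=0 r=19: min(2,5)*19=38 best=38 *, l++
l=1 r=19: min(13,5)*18=90 best=90 *, r--
l=1 r=18: min(13,15)*17=221 best=221 *, l++
l=2 r=18: min(1,15)*16=16 best=221, l++
l=3 r=18: min(4,15)*15=60 best=221, l++
l=4 r=18: min(5,15)*14=70 best=221, l++
l=5 r=18: min(20,15)*13=195 best=221, r--
l=5 r=17: min(20,18)*12=216 best=221, r--
l=5 r=16: min(20,14)*11=154 best=221, r--
l=5 r=15: min(20,8)*10=80 best=221, r--
l=5 r=14: min(20,13)*9=117 best=221, r--
l=5 r=13: min(20,4)*8=32 best=221, r--
l=5 r=12: min(20,10)*7=70 best=221, r--
l=5 r=11: min(20,19)*6=114 best=221, r--
l=5 r=10: min(20,14)*5=70 best=221, r--
l=5 r=9: min(20,19)*4=76 best=221, r--
l=5 r=8: min(20,19)*3=57 best=221, r--
l=5 r=7: min(20,3)*2=6 best=221, r--
l=5 r=6: min(20,4)*1=4 best=221, r--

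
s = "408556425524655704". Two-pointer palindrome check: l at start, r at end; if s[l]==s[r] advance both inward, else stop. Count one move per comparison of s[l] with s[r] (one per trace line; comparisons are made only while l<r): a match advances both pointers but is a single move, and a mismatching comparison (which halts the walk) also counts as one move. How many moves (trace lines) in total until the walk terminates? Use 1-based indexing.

l=1 r=18: '4'=='4', l++,r--
l=2 r=17: '0'=='0', l++,r--
l=3 r=16: '8'!='7', stop

3 moves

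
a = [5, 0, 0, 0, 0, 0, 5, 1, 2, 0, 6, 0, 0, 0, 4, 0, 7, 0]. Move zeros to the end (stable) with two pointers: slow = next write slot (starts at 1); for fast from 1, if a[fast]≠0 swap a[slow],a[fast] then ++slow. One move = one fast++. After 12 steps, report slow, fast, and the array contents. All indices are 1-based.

(s=1,f=1) a[fast]=5≠0 swap→a[1]=5 → slow++,fast++
(s=2,f=2) a[fast]=0 → fast++
(s=2,f=3) a[fast]=0 → fast++
(s=2,f=4) a[fast]=0 → fast++
(s=2,f=5) a[fast]=0 → fast++
(s=2,f=6) a[fast]=0 → fast++
(s=2,f=7) a[fast]=5≠0 swap→a[2]=5 → slow++,fast++
(s=3,f=8) a[fast]=1≠0 swap→a[3]=1 → slow++,fast++
(s=4,f=9) a[fast]=2≠0 swap→a[4]=2 → slow++,fast++
(s=5,f=10) a[fast]=0 → fast++
(s=5,f=11) a[fast]=6≠0 swap→a[5]=6 → slow++,fast++
(s=6,f=12) a[fast]=0 → fast++

slow=6, fast=13, a=[5, 5, 1, 2, 6, 0, 0, 0, 0, 0, 0, 0, 0, 0, 4, 0, 7, 0]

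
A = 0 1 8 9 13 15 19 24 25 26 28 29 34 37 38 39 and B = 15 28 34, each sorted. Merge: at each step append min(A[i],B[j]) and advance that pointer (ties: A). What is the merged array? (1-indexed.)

[0, 1, 8, 9, 13, 15, 15, 19, 24, 25, 26, 28, 28, 29, 34, 34, 37, 38, 39]

i=1 j=1: A[i]=0<=B[j]=15 take 0, i++
i=2 j=1: A[i]=1<=B[j]=15 take 1, i++
i=3 j=1: A[i]=8<=B[j]=15 take 8, i++
i=4 j=1: A[i]=9<=B[j]=15 take 9, i++
i=5 j=1: A[i]=13<=B[j]=15 take 13, i++
i=6 j=1: A[i]=15<=B[j]=15 take 15, i++
i=7 j=1: A[i]=19>B[j]=15 take 15, j++
i=7 j=2: A[i]=19<=B[j]=28 take 19, i++
i=8 j=2: A[i]=24<=B[j]=28 take 24, i++
i=9 j=2: A[i]=25<=B[j]=28 take 25, i++
i=10 j=2: A[i]=26<=B[j]=28 take 26, i++
i=11 j=2: A[i]=28<=B[j]=28 take 28, i++
i=12 j=2: A[i]=29>B[j]=28 take 28, j++
i=12 j=3: A[i]=29<=B[j]=34 take 29, i++
i=13 j=3: A[i]=34<=B[j]=34 take 34, i++
i=14 j=3: A[i]=37>B[j]=34 take 34, j++
i=14 j=4: B done, take A[i]=37, i++
i=15 j=4: B done, take A[i]=38, i++
i=16 j=4: B done, take A[i]=39, i++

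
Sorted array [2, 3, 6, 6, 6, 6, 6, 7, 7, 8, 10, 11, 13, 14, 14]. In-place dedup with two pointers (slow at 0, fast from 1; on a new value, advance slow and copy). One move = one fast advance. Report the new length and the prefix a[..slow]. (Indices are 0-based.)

length 9; prefix = [2, 3, 6, 7, 8, 10, 11, 13, 14]

slow=0 fast=1: a[fast]=3≠a[slow]=2 write a[1]=3, slow++,fast++
slow=1 fast=2: a[fast]=6≠a[slow]=3 write a[2]=6, slow++,fast++
slow=2 fast=3: a[fast]=6=a[slow] dup, fast++
slow=2 fast=4: a[fast]=6=a[slow] dup, fast++
slow=2 fast=5: a[fast]=6=a[slow] dup, fast++
slow=2 fast=6: a[fast]=6=a[slow] dup, fast++
slow=2 fast=7: a[fast]=7≠a[slow]=6 write a[3]=7, slow++,fast++
slow=3 fast=8: a[fast]=7=a[slow] dup, fast++
slow=3 fast=9: a[fast]=8≠a[slow]=7 write a[4]=8, slow++,fast++
slow=4 fast=10: a[fast]=10≠a[slow]=8 write a[5]=10, slow++,fast++
slow=5 fast=11: a[fast]=11≠a[slow]=10 write a[6]=11, slow++,fast++
slow=6 fast=12: a[fast]=13≠a[slow]=11 write a[7]=13, slow++,fast++
slow=7 fast=13: a[fast]=14≠a[slow]=13 write a[8]=14, slow++,fast++
slow=8 fast=14: a[fast]=14=a[slow] dup, fast++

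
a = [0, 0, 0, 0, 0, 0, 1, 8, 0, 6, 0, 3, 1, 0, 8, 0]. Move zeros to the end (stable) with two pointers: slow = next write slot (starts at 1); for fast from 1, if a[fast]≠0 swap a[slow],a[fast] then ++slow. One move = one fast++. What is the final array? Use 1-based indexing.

[1, 8, 6, 3, 1, 8, 0, 0, 0, 0, 0, 0, 0, 0, 0, 0]

slow=1 fast=1: a[fast]=0, fast++
slow=1 fast=2: a[fast]=0, fast++
slow=1 fast=3: a[fast]=0, fast++
slow=1 fast=4: a[fast]=0, fast++
slow=1 fast=5: a[fast]=0, fast++
slow=1 fast=6: a[fast]=0, fast++
slow=1 fast=7: a[fast]=1≠0 swap→a[1]=1, slow++,fast++
slow=2 fast=8: a[fast]=8≠0 swap→a[2]=8, slow++,fast++
slow=3 fast=9: a[fast]=0, fast++
slow=3 fast=10: a[fast]=6≠0 swap→a[3]=6, slow++,fast++
slow=4 fast=11: a[fast]=0, fast++
slow=4 fast=12: a[fast]=3≠0 swap→a[4]=3, slow++,fast++
slow=5 fast=13: a[fast]=1≠0 swap→a[5]=1, slow++,fast++
slow=6 fast=14: a[fast]=0, fast++
slow=6 fast=15: a[fast]=8≠0 swap→a[6]=8, slow++,fast++
slow=7 fast=16: a[fast]=0, fast++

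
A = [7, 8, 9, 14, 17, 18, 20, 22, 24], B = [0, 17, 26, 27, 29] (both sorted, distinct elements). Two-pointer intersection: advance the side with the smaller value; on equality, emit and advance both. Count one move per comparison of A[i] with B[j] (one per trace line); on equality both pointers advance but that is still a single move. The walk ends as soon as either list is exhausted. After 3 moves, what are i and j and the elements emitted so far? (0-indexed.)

i=0 j=0: 7>0, j++
i=0 j=1: 7<17, i++
i=1 j=1: 8<17, i++

i=2, j=1, emitted=[]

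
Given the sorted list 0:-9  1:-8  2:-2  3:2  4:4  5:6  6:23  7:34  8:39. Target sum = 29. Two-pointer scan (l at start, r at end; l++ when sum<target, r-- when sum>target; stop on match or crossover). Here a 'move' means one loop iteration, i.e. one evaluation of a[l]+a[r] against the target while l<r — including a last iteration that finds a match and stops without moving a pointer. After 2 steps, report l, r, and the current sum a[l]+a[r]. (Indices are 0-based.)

l=1, r=7, sum=26

l=0 r=8: -9+39=30 >29, r--
l=0 r=7: -9+34=25 <29, l++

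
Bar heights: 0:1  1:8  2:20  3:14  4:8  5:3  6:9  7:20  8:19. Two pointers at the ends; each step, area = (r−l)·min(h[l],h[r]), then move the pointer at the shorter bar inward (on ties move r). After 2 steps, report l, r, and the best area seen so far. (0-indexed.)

[0,8] min(1,19)*8=8 best=8 * → l++
[1,8] min(8,19)*7=56 best=56 * → l++

l=2, r=8, best area=56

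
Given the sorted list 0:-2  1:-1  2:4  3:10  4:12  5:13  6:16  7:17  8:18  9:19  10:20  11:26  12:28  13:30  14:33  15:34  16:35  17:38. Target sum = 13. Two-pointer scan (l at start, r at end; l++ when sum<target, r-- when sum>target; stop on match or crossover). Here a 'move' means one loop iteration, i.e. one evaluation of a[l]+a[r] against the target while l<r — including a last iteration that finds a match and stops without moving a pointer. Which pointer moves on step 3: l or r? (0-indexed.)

l=0 r=17: -2+38=36 >13, r--
l=0 r=16: -2+35=33 >13, r--
l=0 r=15: -2+34=32 >13, r--

r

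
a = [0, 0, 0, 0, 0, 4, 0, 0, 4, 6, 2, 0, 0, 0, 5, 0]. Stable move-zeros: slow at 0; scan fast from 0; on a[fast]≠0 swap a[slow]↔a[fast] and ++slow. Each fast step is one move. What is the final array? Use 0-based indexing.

slow=0 fast=0: a[fast]=0, fast++
slow=0 fast=1: a[fast]=0, fast++
slow=0 fast=2: a[fast]=0, fast++
slow=0 fast=3: a[fast]=0, fast++
slow=0 fast=4: a[fast]=0, fast++
slow=0 fast=5: a[fast]=4≠0 swap→a[0]=4, slow++,fast++
slow=1 fast=6: a[fast]=0, fast++
slow=1 fast=7: a[fast]=0, fast++
slow=1 fast=8: a[fast]=4≠0 swap→a[1]=4, slow++,fast++
slow=2 fast=9: a[fast]=6≠0 swap→a[2]=6, slow++,fast++
slow=3 fast=10: a[fast]=2≠0 swap→a[3]=2, slow++,fast++
slow=4 fast=11: a[fast]=0, fast++
slow=4 fast=12: a[fast]=0, fast++
slow=4 fast=13: a[fast]=0, fast++
slow=4 fast=14: a[fast]=5≠0 swap→a[4]=5, slow++,fast++
slow=5 fast=15: a[fast]=0, fast++

[4, 4, 6, 2, 5, 0, 0, 0, 0, 0, 0, 0, 0, 0, 0, 0]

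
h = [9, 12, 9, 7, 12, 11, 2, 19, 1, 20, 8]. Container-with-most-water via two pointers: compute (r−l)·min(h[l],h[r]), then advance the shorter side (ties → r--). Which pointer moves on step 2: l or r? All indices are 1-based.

l=1 r=11: min(9,8)*10=80 best=80 *, r--
l=1 r=10: min(9,20)*9=81 best=81 *, l++

l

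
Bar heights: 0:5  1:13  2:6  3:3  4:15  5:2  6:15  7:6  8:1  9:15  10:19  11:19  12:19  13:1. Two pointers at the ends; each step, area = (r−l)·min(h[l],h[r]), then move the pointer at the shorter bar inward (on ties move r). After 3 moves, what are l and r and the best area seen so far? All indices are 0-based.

l=2, r=12, best area=143

l=0 r=13: min(5,1)*13=13 best=13 *, r--
l=0 r=12: min(5,19)*12=60 best=60 *, l++
l=1 r=12: min(13,19)*11=143 best=143 *, l++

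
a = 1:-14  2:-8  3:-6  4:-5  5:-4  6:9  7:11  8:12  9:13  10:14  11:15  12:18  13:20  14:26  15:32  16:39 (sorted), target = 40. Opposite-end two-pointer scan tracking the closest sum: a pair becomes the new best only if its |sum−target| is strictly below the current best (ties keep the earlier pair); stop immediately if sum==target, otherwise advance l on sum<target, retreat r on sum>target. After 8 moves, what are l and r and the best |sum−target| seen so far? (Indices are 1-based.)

l=1 r=16: -14+39=25 d=15 *, l++
l=2 r=16: -8+39=31 d=9 *, l++
l=3 r=16: -6+39=33 d=7 *, l++
l=4 r=16: -5+39=34 d=6 *, l++
l=5 r=16: -4+39=35 d=5 *, l++
l=6 r=16: 9+39=48 d=8, r--
l=6 r=15: 9+32=41 d=1 *, r--
l=6 r=14: 9+26=35 d=5, l++

l=7, r=14, best |Δ|=1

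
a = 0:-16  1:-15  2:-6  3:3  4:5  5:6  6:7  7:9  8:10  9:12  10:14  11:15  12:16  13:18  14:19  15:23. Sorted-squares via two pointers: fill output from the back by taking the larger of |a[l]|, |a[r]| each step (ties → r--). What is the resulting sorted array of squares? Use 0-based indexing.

[9, 25, 36, 36, 49, 81, 100, 144, 196, 225, 225, 256, 256, 324, 361, 529]

l=0 r=15: |-16|<=|23| out[15]=529, r--
l=0 r=14: |-16|<=|19| out[14]=361, r--
l=0 r=13: |-16|<=|18| out[13]=324, r--
l=0 r=12: |-16|<=|16| out[12]=256, r--
l=0 r=11: |-16|>|15| out[11]=256, l++
l=1 r=11: |-15|<=|15| out[10]=225, r--
l=1 r=10: |-15|>|14| out[9]=225, l++
l=2 r=10: |-6|<=|14| out[8]=196, r--
l=2 r=9: |-6|<=|12| out[7]=144, r--
l=2 r=8: |-6|<=|10| out[6]=100, r--
l=2 r=7: |-6|<=|9| out[5]=81, r--
l=2 r=6: |-6|<=|7| out[4]=49, r--
l=2 r=5: |-6|<=|6| out[3]=36, r--
l=2 r=4: |-6|>|5| out[2]=36, l++
l=3 r=4: |3|<=|5| out[1]=25, r--
l=3 r=3: |3|<=|3| out[0]=9, r--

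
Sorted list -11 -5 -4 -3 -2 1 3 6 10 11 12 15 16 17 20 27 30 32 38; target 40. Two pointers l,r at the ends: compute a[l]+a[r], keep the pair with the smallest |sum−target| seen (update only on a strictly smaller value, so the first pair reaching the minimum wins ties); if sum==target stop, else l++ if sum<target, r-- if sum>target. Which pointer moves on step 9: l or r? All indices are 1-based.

[1,19] -11+38=27 d=13 * → l++
[2,19] -5+38=33 d=7 * → l++
[3,19] -4+38=34 d=6 * → l++
[4,19] -3+38=35 d=5 * → l++
[5,19] -2+38=36 d=4 * → l++
[6,19] 1+38=39 d=1 * → l++
[7,19] 3+38=41 d=1 → r--
[7,18] 3+32=35 d=5 → l++
[8,18] 6+32=38 d=2 → l++

l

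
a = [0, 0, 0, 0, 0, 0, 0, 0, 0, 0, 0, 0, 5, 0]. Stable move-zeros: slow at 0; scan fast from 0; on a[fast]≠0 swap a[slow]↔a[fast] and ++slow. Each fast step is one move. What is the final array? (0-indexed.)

[5, 0, 0, 0, 0, 0, 0, 0, 0, 0, 0, 0, 0, 0]

(s=0,f=0) a[fast]=0 → fast++
(s=0,f=1) a[fast]=0 → fast++
(s=0,f=2) a[fast]=0 → fast++
(s=0,f=3) a[fast]=0 → fast++
(s=0,f=4) a[fast]=0 → fast++
(s=0,f=5) a[fast]=0 → fast++
(s=0,f=6) a[fast]=0 → fast++
(s=0,f=7) a[fast]=0 → fast++
(s=0,f=8) a[fast]=0 → fast++
(s=0,f=9) a[fast]=0 → fast++
(s=0,f=10) a[fast]=0 → fast++
(s=0,f=11) a[fast]=0 → fast++
(s=0,f=12) a[fast]=5≠0 swap→a[0]=5 → slow++,fast++
(s=1,f=13) a[fast]=0 → fast++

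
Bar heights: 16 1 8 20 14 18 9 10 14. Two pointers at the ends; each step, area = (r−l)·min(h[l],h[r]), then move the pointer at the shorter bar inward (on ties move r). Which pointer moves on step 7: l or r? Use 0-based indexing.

[0,8] min(16,14)*8=112 best=112 * → r--
[0,7] min(16,10)*7=70 best=112 → r--
[0,6] min(16,9)*6=54 best=112 → r--
[0,5] min(16,18)*5=80 best=112 → l++
[1,5] min(1,18)*4=4 best=112 → l++
[2,5] min(8,18)*3=24 best=112 → l++
[3,5] min(20,18)*2=36 best=112 → r--

r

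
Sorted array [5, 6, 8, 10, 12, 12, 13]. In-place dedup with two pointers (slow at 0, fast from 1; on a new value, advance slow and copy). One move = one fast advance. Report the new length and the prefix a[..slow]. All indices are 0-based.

length 6; prefix = [5, 6, 8, 10, 12, 13]

(s=0,f=1) a[fast]=6≠a[slow]=5 write a[1]=6 → slow++,fast++
(s=1,f=2) a[fast]=8≠a[slow]=6 write a[2]=8 → slow++,fast++
(s=2,f=3) a[fast]=10≠a[slow]=8 write a[3]=10 → slow++,fast++
(s=3,f=4) a[fast]=12≠a[slow]=10 write a[4]=12 → slow++,fast++
(s=4,f=5) a[fast]=12=a[slow] dup → fast++
(s=4,f=6) a[fast]=13≠a[slow]=12 write a[5]=13 → slow++,fast++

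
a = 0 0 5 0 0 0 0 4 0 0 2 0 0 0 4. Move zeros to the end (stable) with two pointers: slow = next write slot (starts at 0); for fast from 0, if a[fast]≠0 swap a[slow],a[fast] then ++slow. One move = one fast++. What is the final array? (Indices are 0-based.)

[5, 4, 2, 4, 0, 0, 0, 0, 0, 0, 0, 0, 0, 0, 0]

(s=0,f=0) a[fast]=0 → fast++
(s=0,f=1) a[fast]=0 → fast++
(s=0,f=2) a[fast]=5≠0 swap→a[0]=5 → slow++,fast++
(s=1,f=3) a[fast]=0 → fast++
(s=1,f=4) a[fast]=0 → fast++
(s=1,f=5) a[fast]=0 → fast++
(s=1,f=6) a[fast]=0 → fast++
(s=1,f=7) a[fast]=4≠0 swap→a[1]=4 → slow++,fast++
(s=2,f=8) a[fast]=0 → fast++
(s=2,f=9) a[fast]=0 → fast++
(s=2,f=10) a[fast]=2≠0 swap→a[2]=2 → slow++,fast++
(s=3,f=11) a[fast]=0 → fast++
(s=3,f=12) a[fast]=0 → fast++
(s=3,f=13) a[fast]=0 → fast++
(s=3,f=14) a[fast]=4≠0 swap→a[3]=4 → slow++,fast++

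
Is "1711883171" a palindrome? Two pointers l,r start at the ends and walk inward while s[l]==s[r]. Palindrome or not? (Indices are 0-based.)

l=0 r=9: '1'=='1', l++,r--
l=1 r=8: '7'=='7', l++,r--
l=2 r=7: '1'=='1', l++,r--
l=3 r=6: '1'!='3', stop

not a palindrome (mismatch at 3,6)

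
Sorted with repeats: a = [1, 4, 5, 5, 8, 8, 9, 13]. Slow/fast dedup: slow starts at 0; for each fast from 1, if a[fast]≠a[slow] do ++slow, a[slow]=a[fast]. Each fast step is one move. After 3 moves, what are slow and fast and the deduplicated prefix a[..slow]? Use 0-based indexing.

slow=2, fast=4, prefix=[1, 4, 5]

(s=0,f=1) a[fast]=4≠a[slow]=1 write a[1]=4 → slow++,fast++
(s=1,f=2) a[fast]=5≠a[slow]=4 write a[2]=5 → slow++,fast++
(s=2,f=3) a[fast]=5=a[slow] dup → fast++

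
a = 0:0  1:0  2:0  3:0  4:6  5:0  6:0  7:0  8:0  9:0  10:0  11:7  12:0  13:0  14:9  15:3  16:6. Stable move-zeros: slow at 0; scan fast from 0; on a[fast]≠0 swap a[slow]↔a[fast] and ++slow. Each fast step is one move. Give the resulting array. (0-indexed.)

(s=0,f=0) a[fast]=0 → fast++
(s=0,f=1) a[fast]=0 → fast++
(s=0,f=2) a[fast]=0 → fast++
(s=0,f=3) a[fast]=0 → fast++
(s=0,f=4) a[fast]=6≠0 swap→a[0]=6 → slow++,fast++
(s=1,f=5) a[fast]=0 → fast++
(s=1,f=6) a[fast]=0 → fast++
(s=1,f=7) a[fast]=0 → fast++
(s=1,f=8) a[fast]=0 → fast++
(s=1,f=9) a[fast]=0 → fast++
(s=1,f=10) a[fast]=0 → fast++
(s=1,f=11) a[fast]=7≠0 swap→a[1]=7 → slow++,fast++
(s=2,f=12) a[fast]=0 → fast++
(s=2,f=13) a[fast]=0 → fast++
(s=2,f=14) a[fast]=9≠0 swap→a[2]=9 → slow++,fast++
(s=3,f=15) a[fast]=3≠0 swap→a[3]=3 → slow++,fast++
(s=4,f=16) a[fast]=6≠0 swap→a[4]=6 → slow++,fast++

[6, 7, 9, 3, 6, 0, 0, 0, 0, 0, 0, 0, 0, 0, 0, 0, 0]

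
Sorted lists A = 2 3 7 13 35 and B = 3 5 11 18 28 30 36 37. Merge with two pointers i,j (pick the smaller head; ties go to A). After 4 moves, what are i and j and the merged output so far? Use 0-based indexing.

i=2, j=2, merged so far=[2, 3, 3, 5]

[i=0,j=0] A[i]=2<=B[j]=3 take 2 → i++
[i=1,j=0] A[i]=3<=B[j]=3 take 3 → i++
[i=2,j=0] A[i]=7>B[j]=3 take 3 → j++
[i=2,j=1] A[i]=7>B[j]=5 take 5 → j++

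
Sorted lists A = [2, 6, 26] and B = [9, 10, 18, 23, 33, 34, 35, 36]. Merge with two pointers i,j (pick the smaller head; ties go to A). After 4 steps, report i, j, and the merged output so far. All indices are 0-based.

i=2, j=2, merged so far=[2, 6, 9, 10]

[i=0,j=0] A[i]=2<=B[j]=9 take 2 → i++
[i=1,j=0] A[i]=6<=B[j]=9 take 6 → i++
[i=2,j=0] A[i]=26>B[j]=9 take 9 → j++
[i=2,j=1] A[i]=26>B[j]=10 take 10 → j++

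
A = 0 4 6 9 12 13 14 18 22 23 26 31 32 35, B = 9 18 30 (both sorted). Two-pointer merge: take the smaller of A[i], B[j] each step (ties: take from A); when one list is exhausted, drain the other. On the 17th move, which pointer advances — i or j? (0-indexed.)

i

[i=0,j=0] A[i]=0<=B[j]=9 take 0 → i++
[i=1,j=0] A[i]=4<=B[j]=9 take 4 → i++
[i=2,j=0] A[i]=6<=B[j]=9 take 6 → i++
[i=3,j=0] A[i]=9<=B[j]=9 take 9 → i++
[i=4,j=0] A[i]=12>B[j]=9 take 9 → j++
[i=4,j=1] A[i]=12<=B[j]=18 take 12 → i++
[i=5,j=1] A[i]=13<=B[j]=18 take 13 → i++
[i=6,j=1] A[i]=14<=B[j]=18 take 14 → i++
[i=7,j=1] A[i]=18<=B[j]=18 take 18 → i++
[i=8,j=1] A[i]=22>B[j]=18 take 18 → j++
[i=8,j=2] A[i]=22<=B[j]=30 take 22 → i++
[i=9,j=2] A[i]=23<=B[j]=30 take 23 → i++
[i=10,j=2] A[i]=26<=B[j]=30 take 26 → i++
[i=11,j=2] A[i]=31>B[j]=30 take 30 → j++
[i=11,j=3] B done, take A[i]=31 → i++
[i=12,j=3] B done, take A[i]=32 → i++
[i=13,j=3] B done, take A[i]=35 → i++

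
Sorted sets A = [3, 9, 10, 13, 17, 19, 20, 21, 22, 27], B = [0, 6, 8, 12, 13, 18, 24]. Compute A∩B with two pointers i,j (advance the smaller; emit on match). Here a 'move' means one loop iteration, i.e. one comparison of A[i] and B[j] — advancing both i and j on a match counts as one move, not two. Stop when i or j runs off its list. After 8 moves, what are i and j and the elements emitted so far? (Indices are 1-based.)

[i=1,j=1] 3>0 → j++
[i=1,j=2] 3<6 → i++
[i=2,j=2] 9>6 → j++
[i=2,j=3] 9>8 → j++
[i=2,j=4] 9<12 → i++
[i=3,j=4] 10<12 → i++
[i=4,j=4] 13>12 → j++
[i=4,j=5] 13==13 emit → i++,j++

i=5, j=6, emitted=[13]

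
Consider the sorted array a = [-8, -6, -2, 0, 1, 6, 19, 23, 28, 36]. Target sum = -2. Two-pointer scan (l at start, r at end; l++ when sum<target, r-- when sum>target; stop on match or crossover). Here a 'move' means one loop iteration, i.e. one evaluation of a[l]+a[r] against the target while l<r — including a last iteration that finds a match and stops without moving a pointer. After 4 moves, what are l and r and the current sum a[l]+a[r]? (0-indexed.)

l=0, r=5, sum=-2

[0,9] -8+36=28 >-2 → r--
[0,8] -8+28=20 >-2 → r--
[0,7] -8+23=15 >-2 → r--
[0,6] -8+19=11 >-2 → r--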